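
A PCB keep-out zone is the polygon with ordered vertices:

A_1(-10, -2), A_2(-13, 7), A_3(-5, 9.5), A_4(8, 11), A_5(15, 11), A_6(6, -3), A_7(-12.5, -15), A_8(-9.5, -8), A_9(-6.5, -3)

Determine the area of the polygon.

357

Apply the shoelace (surveyor's) formula: 2A = Σ (x_i·y_{i+1} − x_{i+1}·y_i), indices taken mod 9.
Cross-terms: -96, -88.5, -131, -77, -111, -127.5, -42.5, -23.5, -17  ⇒  Σ = -714
Area = |Σ|/2 = 357.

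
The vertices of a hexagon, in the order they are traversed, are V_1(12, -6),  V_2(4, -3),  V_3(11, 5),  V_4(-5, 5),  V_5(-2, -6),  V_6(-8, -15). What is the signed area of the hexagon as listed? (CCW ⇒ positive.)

Apply the surveyor's formula: 2A = Σ (x_i·y_{i+1} − x_{i+1}·y_i), indices taken mod 6.
Cross-terms: -12, 53, 80, 40, -18, 228  ⇒  Σ = 371
Signed area = Σ/2 = 185.5 (positive ⇒ counter-clockwise traversal).

185.5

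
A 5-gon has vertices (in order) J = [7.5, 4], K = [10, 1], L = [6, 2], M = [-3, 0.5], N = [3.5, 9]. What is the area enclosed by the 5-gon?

45.875

Apply the shoelace formula: 2A = Σ (x_i·y_{i+1} − x_{i+1}·y_i), indices taken mod 5.
Σ = (-32.5) + (14) + (9) + (-28.75) + (-53.5) = -91.75
Area = |Σ|/2 = 45.875.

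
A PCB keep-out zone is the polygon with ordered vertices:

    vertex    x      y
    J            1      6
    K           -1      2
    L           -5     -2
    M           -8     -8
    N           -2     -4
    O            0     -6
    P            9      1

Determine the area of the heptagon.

Cross-terms: 8, 12, 24, 16, 12, 54, 53  ⇒  Σ = 179
Area = |Σ|/2 = 89.5.

89.5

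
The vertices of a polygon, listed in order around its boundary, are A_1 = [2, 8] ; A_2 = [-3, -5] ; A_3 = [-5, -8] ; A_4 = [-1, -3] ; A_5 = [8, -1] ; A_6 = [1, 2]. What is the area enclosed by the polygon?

Apply the shoelace formula: 2A = Σ (x_i·y_{i+1} − x_{i+1}·y_i), indices taken mod 6.
A_1→A_2: (2)(-5) − (-3)(8) = 14
A_2→A_3: (-3)(-8) − (-5)(-5) = -1
A_3→A_4: (-5)(-3) − (-1)(-8) = 7
A_4→A_5: (-1)(-1) − (8)(-3) = 25
A_5→A_6: (8)(2) − (1)(-1) = 17
A_6→A_1: (1)(8) − (2)(2) = 4
Σ = 66
Area = |Σ|/2 = 33.

33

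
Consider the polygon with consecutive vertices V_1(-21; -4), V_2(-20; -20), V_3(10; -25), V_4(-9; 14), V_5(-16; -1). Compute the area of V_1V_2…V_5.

615.5

Apply the surveyor's formula: 2A = Σ (x_i·y_{i+1} − x_{i+1}·y_i), indices taken mod 5.
Σ = (340) + (700) + (-85) + (233) + (43) = 1231
Area = |Σ|/2 = 615.5.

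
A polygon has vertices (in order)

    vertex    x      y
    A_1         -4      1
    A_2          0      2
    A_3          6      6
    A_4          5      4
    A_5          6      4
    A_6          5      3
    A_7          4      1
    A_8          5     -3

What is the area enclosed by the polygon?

31.5

Apply the shoelace formula: 2A = Σ (x_i·y_{i+1} − x_{i+1}·y_i), indices taken mod 8.
Σ = (-8) + (-12) + (-6) + (-4) + (-2) + (-7) + (-17) + (-7) = -63
Area = |Σ|/2 = 31.5.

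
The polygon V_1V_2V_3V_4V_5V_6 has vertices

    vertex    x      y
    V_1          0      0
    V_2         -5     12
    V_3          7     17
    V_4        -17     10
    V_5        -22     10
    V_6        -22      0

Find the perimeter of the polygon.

88

|V_1V_2| = √((-5)² + (12)²) = √169 = 13
|V_2V_3| = √((12)² + (5)²) = √169 = 13
|V_3V_4| = √((-24)² + (-7)²) = √625 = 25
|V_4V_5| = √((-5)² + (0)²) = √25 = 5
|V_5V_6| = √((0)² + (-10)²) = √100 = 10
|V_6V_1| = √((22)² + (0)²) = √484 = 22
Perimeter = 13 + 13 + 25 + 5 + 10 + 22 = 88.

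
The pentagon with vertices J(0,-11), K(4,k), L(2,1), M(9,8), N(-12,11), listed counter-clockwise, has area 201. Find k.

-10

The doubled signed area Σ (x_i y_{i+1} − x_{i+1} y_i) is linear in k.
With k=0 it equals 382; the coefficient of k is -2 (from the two edges through K).
So -2·k + 382 = 2·201 = 402 ⇒ k = -10.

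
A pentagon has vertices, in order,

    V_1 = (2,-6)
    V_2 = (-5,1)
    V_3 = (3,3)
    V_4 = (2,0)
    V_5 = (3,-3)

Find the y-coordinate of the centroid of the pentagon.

Apply the shoelace (surveyor's) formula. First the cross-terms c_i = x_i·y_{i+1} − x_{i+1}·y_i:
  -28, -18, -6, -6, -12  ⇒  2A = -70, A = -35.
Then Σ (y_i + y_{i+1})·c_i = 176, so ȳ = 176 / (6·(-35)) = -88/105.

-88/105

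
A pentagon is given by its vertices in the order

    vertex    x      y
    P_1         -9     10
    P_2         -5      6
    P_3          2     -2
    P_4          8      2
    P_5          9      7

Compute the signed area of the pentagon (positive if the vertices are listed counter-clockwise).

102.5

Apply the surveyor's formula: 2A = Σ (x_i·y_{i+1} − x_{i+1}·y_i), indices taken mod 5.
P_1→P_2: (-9)(6) − (-5)(10) = -4
P_2→P_3: (-5)(-2) − (2)(6) = -2
P_3→P_4: (2)(2) − (8)(-2) = 20
P_4→P_5: (8)(7) − (9)(2) = 38
P_5→P_1: (9)(10) − (-9)(7) = 153
Σ = 205
Signed area = Σ/2 = 102.5 (positive ⇒ counter-clockwise traversal).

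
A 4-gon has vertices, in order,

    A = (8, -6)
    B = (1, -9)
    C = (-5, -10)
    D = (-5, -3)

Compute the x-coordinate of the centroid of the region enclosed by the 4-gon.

-23/51

Apply Gauss's area formula. First the cross-terms c_i = x_i·y_{i+1} − x_{i+1}·y_i:
  -66, -55, -35, 54  ⇒  2A = -102, A = -51.
Then Σ (x_i + x_{i+1})·c_i = 138, so x̄ = 138 / (6·(-51)) = -23/51.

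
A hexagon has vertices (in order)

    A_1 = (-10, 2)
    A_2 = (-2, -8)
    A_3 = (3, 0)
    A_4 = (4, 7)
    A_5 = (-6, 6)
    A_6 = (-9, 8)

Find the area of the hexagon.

131.5

Apply the surveyor's formula: 2A = Σ (x_i·y_{i+1} − x_{i+1}·y_i), indices taken mod 6.
A_1→A_2: (-10)(-8) − (-2)(2) = 84
A_2→A_3: (-2)(0) − (3)(-8) = 24
A_3→A_4: (3)(7) − (4)(0) = 21
A_4→A_5: (4)(6) − (-6)(7) = 66
A_5→A_6: (-6)(8) − (-9)(6) = 6
A_6→A_1: (-9)(2) − (-10)(8) = 62
Σ = 263
Area = |Σ|/2 = 131.5.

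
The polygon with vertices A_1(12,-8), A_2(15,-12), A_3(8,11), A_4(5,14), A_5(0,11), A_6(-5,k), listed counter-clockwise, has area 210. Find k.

2

The doubled signed area Σ (x_i y_{i+1} − x_{i+1} y_i) is linear in k.
With k=0 it equals 444; the coefficient of k is -12 (from the two edges through A_6).
So -12·k + 444 = 2·210 = 420 ⇒ k = 2.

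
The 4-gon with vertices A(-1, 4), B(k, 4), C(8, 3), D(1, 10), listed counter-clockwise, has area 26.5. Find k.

2

The doubled signed area Σ (x_i y_{i+1} − x_{i+1} y_i) is linear in k.
With k=0 it equals 55; the coefficient of k is -1 (from the two edges through B).
So -1·k + 55 = 2·26.5 = 53 ⇒ k = 2.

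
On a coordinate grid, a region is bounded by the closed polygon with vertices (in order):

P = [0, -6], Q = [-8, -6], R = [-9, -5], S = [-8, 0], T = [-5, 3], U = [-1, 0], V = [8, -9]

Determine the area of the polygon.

Apply the surveyor's formula: 2A = Σ (x_i·y_{i+1} − x_{i+1}·y_i), indices taken mod 7.
Σ = (-48) + (-14) + (-40) + (-24) + (3) + (9) + (-48) = -162
Area = |Σ|/2 = 81.

81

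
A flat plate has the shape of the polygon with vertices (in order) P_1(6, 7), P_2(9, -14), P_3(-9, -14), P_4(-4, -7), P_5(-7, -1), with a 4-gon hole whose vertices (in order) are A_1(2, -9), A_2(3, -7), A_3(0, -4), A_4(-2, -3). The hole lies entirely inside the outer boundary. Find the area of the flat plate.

231.5

Outer boundary:
Apply the surveyor's formula: 2A = Σ (x_i·y_{i+1} − x_{i+1}·y_i), indices taken mod 5.
Σ = (-147) + (-252) + (7) + (-45) + (-43) = -480
Area = |Σ|/2 = 240.
Hole:
Σ = (13) + (-12) + (-8) + (24) = 17
Area = |Σ|/2 = 8.5.
Net area = 240 − 8.5 = 231.5.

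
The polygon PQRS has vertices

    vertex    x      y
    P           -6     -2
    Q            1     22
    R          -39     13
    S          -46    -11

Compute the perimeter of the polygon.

132

|PQ| = √((7)² + (24)²) = √625 = 25
|QR| = √((-40)² + (-9)²) = √1681 = 41
|RS| = √((-7)² + (-24)²) = √625 = 25
|SP| = √((40)² + (9)²) = √1681 = 41
Perimeter = 25 + 41 + 25 + 41 = 132.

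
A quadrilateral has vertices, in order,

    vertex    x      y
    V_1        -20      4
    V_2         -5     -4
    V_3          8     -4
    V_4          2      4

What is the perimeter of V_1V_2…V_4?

62

|V_1V_2| = √((15)² + (-8)²) = √289 = 17
|V_2V_3| = √((13)² + (0)²) = √169 = 13
|V_3V_4| = √((-6)² + (8)²) = √100 = 10
|V_4V_1| = √((-22)² + (0)²) = √484 = 22
Perimeter = 17 + 13 + 10 + 22 = 62.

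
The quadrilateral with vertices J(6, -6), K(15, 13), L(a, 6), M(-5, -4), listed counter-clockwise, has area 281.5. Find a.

The doubled signed area Σ (x_i y_{i+1} − x_{i+1} y_i) is linear in a.
With a=0 it equals 342; the coefficient of a is -17 (from the two edges through L).
So -17·a + 342 = 2·281.5 = 563 ⇒ a = -13.

-13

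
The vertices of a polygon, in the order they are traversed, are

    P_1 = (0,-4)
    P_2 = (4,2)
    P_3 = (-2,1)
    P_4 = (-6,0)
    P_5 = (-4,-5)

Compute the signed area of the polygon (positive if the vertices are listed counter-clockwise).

38

Apply the surveyor's formula: 2A = Σ (x_i·y_{i+1} − x_{i+1}·y_i), indices taken mod 5.
Cross-terms: 16, 8, 6, 30, 16  ⇒  Σ = 76
Signed area = Σ/2 = 38 (positive ⇒ counter-clockwise traversal).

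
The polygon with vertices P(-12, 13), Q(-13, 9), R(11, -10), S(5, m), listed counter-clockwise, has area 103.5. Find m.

0

The doubled signed area Σ (x_i y_{i+1} − x_{i+1} y_i) is linear in m.
With m=0 it equals 207; the coefficient of m is 23 (from the two edges through S).
So 23·m + 207 = 2·103.5 = 207 ⇒ m = 0.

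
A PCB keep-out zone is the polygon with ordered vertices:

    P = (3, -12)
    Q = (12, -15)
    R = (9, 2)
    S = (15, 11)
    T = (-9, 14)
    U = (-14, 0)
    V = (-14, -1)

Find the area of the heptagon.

Cross-terms: 99, 159, 69, 309, 196, 14, 171  ⇒  Σ = 1017
Area = |Σ|/2 = 508.5.

508.5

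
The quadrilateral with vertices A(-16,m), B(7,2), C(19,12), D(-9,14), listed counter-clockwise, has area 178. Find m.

16

The doubled signed area Σ (x_i y_{i+1} − x_{i+1} y_i) is linear in m.
With m=0 it equals 612; the coefficient of m is -16 (from the two edges through A).
So -16·m + 612 = 2·178 = 356 ⇒ m = 16.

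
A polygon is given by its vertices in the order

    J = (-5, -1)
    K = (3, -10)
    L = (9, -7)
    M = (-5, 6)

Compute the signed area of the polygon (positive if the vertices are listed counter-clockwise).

88

Apply Gauss's area formula: 2A = Σ (x_i·y_{i+1} − x_{i+1}·y_i), indices taken mod 4.
J→K: (-5)(-10) − (3)(-1) = 53
K→L: (3)(-7) − (9)(-10) = 69
L→M: (9)(6) − (-5)(-7) = 19
M→J: (-5)(-1) − (-5)(6) = 35
Σ = 176
Signed area = Σ/2 = 88 (positive ⇒ counter-clockwise traversal).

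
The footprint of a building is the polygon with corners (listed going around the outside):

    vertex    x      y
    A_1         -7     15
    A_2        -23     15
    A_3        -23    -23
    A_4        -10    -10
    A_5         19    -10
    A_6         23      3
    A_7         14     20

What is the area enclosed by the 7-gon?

Cross-terms: 240, 874, 0, 290, 287, 418, 350  ⇒  Σ = 2459
Area = |Σ|/2 = 1229.5.

1229.5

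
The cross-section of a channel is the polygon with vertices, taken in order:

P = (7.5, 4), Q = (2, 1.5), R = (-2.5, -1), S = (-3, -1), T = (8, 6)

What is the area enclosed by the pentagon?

Σ = (3.25) + (1.75) + (-0.5) + (-10) + (-13) = -18.5
Area = |Σ|/2 = 9.25.

9.25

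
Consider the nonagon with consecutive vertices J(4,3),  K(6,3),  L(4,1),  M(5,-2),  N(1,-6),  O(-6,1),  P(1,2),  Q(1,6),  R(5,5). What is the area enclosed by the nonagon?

63.5

Cross-terms: -6, -6, -13, -28, -35, -13, 4, -25, -5  ⇒  Σ = -127
Area = |Σ|/2 = 63.5.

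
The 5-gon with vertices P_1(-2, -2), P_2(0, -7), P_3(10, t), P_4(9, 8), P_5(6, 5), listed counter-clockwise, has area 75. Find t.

1

The doubled signed area Σ (x_i y_{i+1} − x_{i+1} y_i) is linear in t.
With t=0 it equals 159; the coefficient of t is -9 (from the two edges through P_3).
So -9·t + 159 = 2·75 = 150 ⇒ t = 1.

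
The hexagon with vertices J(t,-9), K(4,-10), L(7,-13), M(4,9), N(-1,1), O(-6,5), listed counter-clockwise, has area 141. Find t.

-3

Write out the shoelace sum; only the two edges meeting at J involve t:
2·Area = [((-6)·(-9) − t·5) + (t·(-10) − 4·(-9))] + 147
       = -15·t + 237 = 282
⇒ t = -3.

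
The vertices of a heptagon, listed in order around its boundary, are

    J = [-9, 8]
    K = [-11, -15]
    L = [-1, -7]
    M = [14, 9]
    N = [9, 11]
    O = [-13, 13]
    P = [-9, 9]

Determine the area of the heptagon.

358

Apply the shoelace formula: 2A = Σ (x_i·y_{i+1} − x_{i+1}·y_i), indices taken mod 7.
Cross-terms: 223, 62, 89, 73, 260, 0, 9  ⇒  Σ = 716
Area = |Σ|/2 = 358.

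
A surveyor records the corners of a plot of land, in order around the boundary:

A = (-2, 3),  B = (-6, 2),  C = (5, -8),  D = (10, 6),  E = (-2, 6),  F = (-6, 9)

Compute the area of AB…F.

A→B: (-2)(2) − (-6)(3) = 14
B→C: (-6)(-8) − (5)(2) = 38
C→D: (5)(6) − (10)(-8) = 110
D→E: (10)(6) − (-2)(6) = 72
E→F: (-2)(9) − (-6)(6) = 18
F→A: (-6)(3) − (-2)(9) = 0
Σ = 252
Area = |Σ|/2 = 126.

126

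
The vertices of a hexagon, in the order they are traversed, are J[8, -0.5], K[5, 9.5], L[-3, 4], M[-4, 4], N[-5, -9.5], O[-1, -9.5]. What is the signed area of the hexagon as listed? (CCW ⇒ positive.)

151.75

Cross-terms: 78.5, 48.5, 4, 58, 38, 76.5  ⇒  Σ = 303.5
Signed area = Σ/2 = 151.75 (positive ⇒ counter-clockwise traversal).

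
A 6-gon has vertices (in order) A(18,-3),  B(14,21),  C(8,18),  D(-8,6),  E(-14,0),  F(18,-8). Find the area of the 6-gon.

491

Σ = (420) + (84) + (192) + (84) + (112) + (90) = 982
Area = |Σ|/2 = 491.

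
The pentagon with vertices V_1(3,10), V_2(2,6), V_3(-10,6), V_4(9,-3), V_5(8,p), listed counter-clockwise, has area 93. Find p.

The doubled signed area Σ (x_i y_{i+1} − x_{i+1} y_i) is linear in p.
With p=0 it equals 150; the coefficient of p is 6 (from the two edges through V_5).
So 6·p + 150 = 2·93 = 186 ⇒ p = 6.

6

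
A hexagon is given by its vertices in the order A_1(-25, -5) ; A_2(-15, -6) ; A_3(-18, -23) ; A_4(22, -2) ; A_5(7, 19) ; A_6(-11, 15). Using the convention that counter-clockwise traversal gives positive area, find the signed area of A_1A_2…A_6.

1015

Apply Gauss's area formula: 2A = Σ (x_i·y_{i+1} − x_{i+1}·y_i), indices taken mod 6.
Σ = (75) + (237) + (542) + (432) + (314) + (430) = 2030
Signed area = Σ/2 = 1015 (positive ⇒ counter-clockwise traversal).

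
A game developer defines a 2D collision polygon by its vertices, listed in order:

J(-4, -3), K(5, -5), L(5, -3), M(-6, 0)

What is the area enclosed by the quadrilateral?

J→K: (-4)(-5) − (5)(-3) = 35
K→L: (5)(-3) − (5)(-5) = 10
L→M: (5)(0) − (-6)(-3) = -18
M→J: (-6)(-3) − (-4)(0) = 18
Σ = 45
Area = |Σ|/2 = 22.5.

22.5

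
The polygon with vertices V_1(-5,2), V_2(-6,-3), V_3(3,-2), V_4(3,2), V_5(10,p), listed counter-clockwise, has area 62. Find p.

The doubled signed area Σ (x_i y_{i+1} − x_{i+1} y_i) is linear in p.
With p=0 it equals 60; the coefficient of p is 8 (from the two edges through V_5).
So 8·p + 60 = 2·62 = 124 ⇒ p = 8.

8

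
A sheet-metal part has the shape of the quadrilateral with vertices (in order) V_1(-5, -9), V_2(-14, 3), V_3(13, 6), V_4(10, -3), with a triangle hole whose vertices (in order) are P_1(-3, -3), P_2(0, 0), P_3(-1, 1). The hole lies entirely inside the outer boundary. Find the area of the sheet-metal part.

Outer boundary:
Σ = (-141) + (-123) + (-99) + (-105) = -468
Area = |Σ|/2 = 234.
Hole:
Apply the shoelace (surveyor's) formula: 2A = Σ (x_i·y_{i+1} − x_{i+1}·y_i), indices taken mod 3.
Cross-terms: 0, 0, 6  ⇒  Σ = 6
Area = |Σ|/2 = 3.
Net area = 234 − 3 = 231.

231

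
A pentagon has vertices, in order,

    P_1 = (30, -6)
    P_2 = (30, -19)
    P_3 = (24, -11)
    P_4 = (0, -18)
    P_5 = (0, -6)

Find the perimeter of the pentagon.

90

|P_1P_2| = √((0)² + (-13)²) = √169 = 13
|P_2P_3| = √((-6)² + (8)²) = √100 = 10
|P_3P_4| = √((-24)² + (-7)²) = √625 = 25
|P_4P_5| = √((0)² + (12)²) = √144 = 12
|P_5P_1| = √((30)² + (0)²) = √900 = 30
Perimeter = 13 + 10 + 25 + 12 + 30 = 90.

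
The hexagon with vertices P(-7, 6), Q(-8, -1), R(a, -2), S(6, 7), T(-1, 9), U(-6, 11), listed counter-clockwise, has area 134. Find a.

Write out the shoelace sum; only the two edges meeting at R involve a:
2·Area = [((-8)·(-2) − a·(-1)) + (a·7 − 6·(-2))] + 200
       = 8·a + 228 = 268
⇒ a = 5.

5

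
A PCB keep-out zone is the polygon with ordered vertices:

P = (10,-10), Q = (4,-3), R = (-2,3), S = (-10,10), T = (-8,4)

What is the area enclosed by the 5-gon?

Apply Gauss's area formula: 2A = Σ (x_i·y_{i+1} − x_{i+1}·y_i), indices taken mod 5.
P→Q: (10)(-3) − (4)(-10) = 10
Q→R: (4)(3) − (-2)(-3) = 6
R→S: (-2)(10) − (-10)(3) = 10
S→T: (-10)(4) − (-8)(10) = 40
T→P: (-8)(-10) − (10)(4) = 40
Σ = 106
Area = |Σ|/2 = 53.

53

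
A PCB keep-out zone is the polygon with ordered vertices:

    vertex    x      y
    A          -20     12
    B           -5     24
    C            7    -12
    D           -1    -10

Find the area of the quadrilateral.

Σ = (-420) + (-108) + (-82) + (-212) = -822
Area = |Σ|/2 = 411.

411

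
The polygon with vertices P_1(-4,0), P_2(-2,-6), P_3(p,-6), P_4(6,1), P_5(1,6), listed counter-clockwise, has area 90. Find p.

7

Write out the shoelace sum; only the two edges meeting at P_3 involve p:
2·Area = [((-2)·(-6) − p·(-6)) + (p·1 − 6·(-6))] + 83
       = 7·p + 131 = 180
⇒ p = 7.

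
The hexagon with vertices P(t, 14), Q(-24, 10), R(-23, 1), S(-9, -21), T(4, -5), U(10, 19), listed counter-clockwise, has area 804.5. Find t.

Write out the shoelace sum; only the two edges meeting at P involve t:
2·Area = [(10·14 − t·19) + (t·10 − (-24)·14)] + 953
       = -9·t + 1429 = 1609
⇒ t = -20.

-20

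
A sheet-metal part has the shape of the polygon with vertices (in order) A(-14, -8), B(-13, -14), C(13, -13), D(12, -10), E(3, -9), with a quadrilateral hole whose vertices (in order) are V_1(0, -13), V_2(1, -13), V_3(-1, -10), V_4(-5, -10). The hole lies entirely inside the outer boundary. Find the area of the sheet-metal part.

Outer boundary:
Σ = (92) + (351) + (26) + (-78) + (-150) = 241
Area = |Σ|/2 = 120.5.
Hole:
V_1→V_2: (0)(-13) − (1)(-13) = 13
V_2→V_3: (1)(-10) − (-1)(-13) = -23
V_3→V_4: (-1)(-10) − (-5)(-10) = -40
V_4→V_1: (-5)(-13) − (0)(-10) = 65
Σ = 15
Area = |Σ|/2 = 7.5.
Net area = 120.5 − 7.5 = 113.

113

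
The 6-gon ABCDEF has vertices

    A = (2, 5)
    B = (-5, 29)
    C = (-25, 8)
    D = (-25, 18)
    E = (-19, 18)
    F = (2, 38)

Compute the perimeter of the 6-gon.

|AB| = √((-7)² + (24)²) = √625 = 25
|BC| = √((-20)² + (-21)²) = √841 = 29
|CD| = √((0)² + (10)²) = √100 = 10
|DE| = √((6)² + (0)²) = √36 = 6
|EF| = √((21)² + (20)²) = √841 = 29
|FA| = √((0)² + (-33)²) = √1089 = 33
Perimeter = 25 + 29 + 10 + 6 + 29 + 33 = 132.

132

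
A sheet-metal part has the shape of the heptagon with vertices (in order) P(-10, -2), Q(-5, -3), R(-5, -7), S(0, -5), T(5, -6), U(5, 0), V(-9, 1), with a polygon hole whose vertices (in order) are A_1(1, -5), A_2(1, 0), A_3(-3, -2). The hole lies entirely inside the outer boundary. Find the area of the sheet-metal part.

Outer boundary:
Σ = (20) + (20) + (25) + (25) + (30) + (5) + (28) = 153
Area = |Σ|/2 = 76.5.
Hole:
Apply Gauss's area formula: 2A = Σ (x_i·y_{i+1} − x_{i+1}·y_i), indices taken mod 3.
A_1→A_2: (1)(0) − (1)(-5) = 5
A_2→A_3: (1)(-2) − (-3)(0) = -2
A_3→A_1: (-3)(-5) − (1)(-2) = 17
Σ = 20
Area = |Σ|/2 = 10.
Net area = 76.5 − 10 = 66.5.

66.5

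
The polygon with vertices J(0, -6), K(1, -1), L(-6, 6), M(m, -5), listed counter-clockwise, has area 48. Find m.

-5

Write out the shoelace sum; only the two edges meeting at M involve m:
2·Area = [((-6)·(-5) − m·6) + (m·(-6) − 0·(-5))] + 6
       = -12·m + 36 = 96
⇒ m = -5.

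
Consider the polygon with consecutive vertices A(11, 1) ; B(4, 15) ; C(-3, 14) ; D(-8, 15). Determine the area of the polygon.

78

Apply Gauss's area formula: 2A = Σ (x_i·y_{i+1} − x_{i+1}·y_i), indices taken mod 4.
Σ = (161) + (101) + (67) + (-173) = 156
Area = |Σ|/2 = 78.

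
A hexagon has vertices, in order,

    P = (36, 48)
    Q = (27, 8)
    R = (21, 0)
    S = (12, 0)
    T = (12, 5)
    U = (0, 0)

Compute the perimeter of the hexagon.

|PQ| = √((-9)² + (-40)²) = √1681 = 41
|QR| = √((-6)² + (-8)²) = √100 = 10
|RS| = √((-9)² + (0)²) = √81 = 9
|ST| = √((0)² + (5)²) = √25 = 5
|TU| = √((-12)² + (-5)²) = √169 = 13
|UP| = √((36)² + (48)²) = √3600 = 60
Perimeter = 41 + 10 + 9 + 5 + 13 + 60 = 138.

138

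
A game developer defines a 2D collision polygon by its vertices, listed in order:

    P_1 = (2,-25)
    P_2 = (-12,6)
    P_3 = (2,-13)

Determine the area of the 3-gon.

Apply the shoelace formula: 2A = Σ (x_i·y_{i+1} − x_{i+1}·y_i), indices taken mod 3.
P_1→P_2: (2)(6) − (-12)(-25) = -288
P_2→P_3: (-12)(-13) − (2)(6) = 144
P_3→P_1: (2)(-25) − (2)(-13) = -24
Σ = -168
Area = |Σ|/2 = 84.

84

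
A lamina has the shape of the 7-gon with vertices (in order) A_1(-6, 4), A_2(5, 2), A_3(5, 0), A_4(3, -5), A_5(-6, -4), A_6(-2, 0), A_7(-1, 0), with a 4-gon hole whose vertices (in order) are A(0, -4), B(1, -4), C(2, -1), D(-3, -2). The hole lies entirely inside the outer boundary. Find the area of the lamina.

52.5

Outer boundary:
Σ = (-32) + (-10) + (-25) + (-42) + (-8) + (0) + (-4) = -121
Area = |Σ|/2 = 60.5.
Hole:
A→B: (0)(-4) − (1)(-4) = 4
B→C: (1)(-1) − (2)(-4) = 7
C→D: (2)(-2) − (-3)(-1) = -7
D→A: (-3)(-4) − (0)(-2) = 12
Σ = 16
Area = |Σ|/2 = 8.
Net area = 60.5 − 8 = 52.5.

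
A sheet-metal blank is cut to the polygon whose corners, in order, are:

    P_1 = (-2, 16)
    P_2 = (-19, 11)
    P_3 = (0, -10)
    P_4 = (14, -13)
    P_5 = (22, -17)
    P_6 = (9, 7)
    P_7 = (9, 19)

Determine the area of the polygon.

Σ = (282) + (190) + (140) + (48) + (307) + (108) + (182) = 1257
Area = |Σ|/2 = 628.5.

628.5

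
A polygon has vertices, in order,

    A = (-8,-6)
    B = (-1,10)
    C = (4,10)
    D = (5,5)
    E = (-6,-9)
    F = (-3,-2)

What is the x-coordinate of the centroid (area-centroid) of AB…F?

Apply the shoelace formula. First the cross-terms c_i = x_i·y_{i+1} − x_{i+1}·y_i:
  -86, -50, -30, -15, -15, 2  ⇒  2A = -194, A = -97.
Then Σ (x_i + x_{i+1})·c_i = 482, so x̄ = 482 / (6·(-97)) = -241/291.

-241/291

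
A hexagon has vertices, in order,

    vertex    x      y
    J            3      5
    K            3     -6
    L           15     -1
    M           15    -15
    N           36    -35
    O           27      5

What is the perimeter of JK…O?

132

|JK| = √((0)² + (-11)²) = √121 = 11
|KL| = √((12)² + (5)²) = √169 = 13
|LM| = √((0)² + (-14)²) = √196 = 14
|MN| = √((21)² + (-20)²) = √841 = 29
|NO| = √((-9)² + (40)²) = √1681 = 41
|OJ| = √((-24)² + (0)²) = √576 = 24
Perimeter = 11 + 13 + 14 + 29 + 41 + 24 = 132.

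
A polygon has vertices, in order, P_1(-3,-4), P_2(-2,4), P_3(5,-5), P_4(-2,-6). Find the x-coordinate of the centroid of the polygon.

Apply the surveyor's formula. First the cross-terms c_i = x_i·y_{i+1} − x_{i+1}·y_i:
  -20, -10, -40, -10  ⇒  2A = -80, A = -40.
Then Σ (x_i + x_{i+1})·c_i = 0, so x̄ = 0 / (6·(-40)) = 0.

0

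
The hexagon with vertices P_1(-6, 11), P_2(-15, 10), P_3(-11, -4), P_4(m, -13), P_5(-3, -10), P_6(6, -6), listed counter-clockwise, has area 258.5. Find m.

The doubled signed area Σ (x_i y_{i+1} − x_{i+1} y_i) is linear in m.
With m=0 it equals 487; the coefficient of m is -6 (from the two edges through P_4).
So -6·m + 487 = 2·258.5 = 517 ⇒ m = -5.

-5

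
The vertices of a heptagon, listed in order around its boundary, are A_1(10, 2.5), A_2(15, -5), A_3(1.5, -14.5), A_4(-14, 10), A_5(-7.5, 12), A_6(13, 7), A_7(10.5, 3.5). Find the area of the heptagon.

411.875

Σ = (-87.5) + (-210) + (-188) + (-93) + (-208.5) + (-28) + (-8.75) = -823.75
Area = |Σ|/2 = 411.875.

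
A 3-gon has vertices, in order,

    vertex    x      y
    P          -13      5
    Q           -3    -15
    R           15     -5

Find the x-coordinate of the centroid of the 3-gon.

Apply the shoelace formula. First the cross-terms c_i = x_i·y_{i+1} − x_{i+1}·y_i:
  210, 240, 10  ⇒  2A = 460, A = 230.
Then Σ (x_i + x_{i+1})·c_i = -460, so x̄ = -460 / (6·230) = -1/3.

-1/3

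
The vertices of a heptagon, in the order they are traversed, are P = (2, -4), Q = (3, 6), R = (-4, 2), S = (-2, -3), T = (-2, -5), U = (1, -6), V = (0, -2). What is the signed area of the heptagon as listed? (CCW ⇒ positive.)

46.5

Apply the shoelace (surveyor's) formula: 2A = Σ (x_i·y_{i+1} − x_{i+1}·y_i), indices taken mod 7.
P→Q: (2)(6) − (3)(-4) = 24
Q→R: (3)(2) − (-4)(6) = 30
R→S: (-4)(-3) − (-2)(2) = 16
S→T: (-2)(-5) − (-2)(-3) = 4
T→U: (-2)(-6) − (1)(-5) = 17
U→V: (1)(-2) − (0)(-6) = -2
V→P: (0)(-4) − (2)(-2) = 4
Σ = 93
Signed area = Σ/2 = 46.5 (positive ⇒ counter-clockwise traversal).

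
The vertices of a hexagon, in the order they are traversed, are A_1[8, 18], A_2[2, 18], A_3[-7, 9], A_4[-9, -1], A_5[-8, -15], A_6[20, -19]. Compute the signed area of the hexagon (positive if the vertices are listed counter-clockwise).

Apply the shoelace (surveyor's) formula: 2A = Σ (x_i·y_{i+1} − x_{i+1}·y_i), indices taken mod 6.
Cross-terms: 108, 144, 88, 127, 452, 512  ⇒  Σ = 1431
Signed area = Σ/2 = 715.5 (positive ⇒ counter-clockwise traversal).

715.5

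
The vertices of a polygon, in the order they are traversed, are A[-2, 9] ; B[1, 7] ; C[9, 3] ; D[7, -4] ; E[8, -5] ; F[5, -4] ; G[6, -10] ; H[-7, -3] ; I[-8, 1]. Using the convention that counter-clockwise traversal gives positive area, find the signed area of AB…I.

-182.5

Apply Gauss's area formula: 2A = Σ (x_i·y_{i+1} − x_{i+1}·y_i), indices taken mod 9.
Cross-terms: -23, -60, -57, -3, -7, -26, -88, -31, -70  ⇒  Σ = -365
Signed area = Σ/2 = -182.5 (negative ⇒ clockwise traversal).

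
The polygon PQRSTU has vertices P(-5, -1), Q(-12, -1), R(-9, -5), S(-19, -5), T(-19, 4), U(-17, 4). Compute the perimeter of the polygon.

|PQ| = √((-7)² + (0)²) = √49 = 7
|QR| = √((3)² + (-4)²) = √25 = 5
|RS| = √((-10)² + (0)²) = √100 = 10
|ST| = √((0)² + (9)²) = √81 = 9
|TU| = √((2)² + (0)²) = √4 = 2
|UP| = √((12)² + (-5)²) = √169 = 13
Perimeter = 7 + 5 + 10 + 9 + 2 + 13 = 46.

46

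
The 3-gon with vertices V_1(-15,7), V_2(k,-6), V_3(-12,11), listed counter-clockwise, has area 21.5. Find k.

The doubled signed area Σ (x_i y_{i+1} − x_{i+1} y_i) is linear in k.
With k=0 it equals 99; the coefficient of k is 4 (from the two edges through V_2).
So 4·k + 99 = 2·21.5 = 43 ⇒ k = -14.

-14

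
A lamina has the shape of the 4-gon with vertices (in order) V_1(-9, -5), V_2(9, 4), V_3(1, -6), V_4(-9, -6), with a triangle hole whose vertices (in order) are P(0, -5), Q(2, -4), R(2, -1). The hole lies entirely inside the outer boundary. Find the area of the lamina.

Outer boundary:
Apply the shoelace formula: 2A = Σ (x_i·y_{i+1} − x_{i+1}·y_i), indices taken mod 4.
Σ = (9) + (-58) + (-60) + (-9) = -118
Area = |Σ|/2 = 59.
Hole:
P→Q: (0)(-4) − (2)(-5) = 10
Q→R: (2)(-1) − (2)(-4) = 6
R→P: (2)(-5) − (0)(-1) = -10
Σ = 6
Area = |Σ|/2 = 3.
Net area = 59 − 3 = 56.

56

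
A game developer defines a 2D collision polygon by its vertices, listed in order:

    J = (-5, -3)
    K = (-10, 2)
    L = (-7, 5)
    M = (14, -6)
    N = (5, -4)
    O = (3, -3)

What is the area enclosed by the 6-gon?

78.5

Cross-terms: -40, -36, -28, -26, -3, -24  ⇒  Σ = -157
Area = |Σ|/2 = 78.5.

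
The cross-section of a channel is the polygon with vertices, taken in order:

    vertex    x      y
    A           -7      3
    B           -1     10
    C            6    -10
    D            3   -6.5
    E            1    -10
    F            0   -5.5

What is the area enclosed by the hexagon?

Σ = (-67) + (-50) + (-9) + (-23.5) + (-5.5) + (-38.5) = -193.5
Area = |Σ|/2 = 96.75.

96.75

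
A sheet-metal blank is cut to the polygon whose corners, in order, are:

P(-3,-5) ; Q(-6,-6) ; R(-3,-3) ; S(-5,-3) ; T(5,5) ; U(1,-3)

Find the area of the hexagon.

31

Apply the shoelace formula: 2A = Σ (x_i·y_{i+1} − x_{i+1}·y_i), indices taken mod 6.
Σ = (-12) + (0) + (-6) + (-10) + (-20) + (-14) = -62
Area = |Σ|/2 = 31.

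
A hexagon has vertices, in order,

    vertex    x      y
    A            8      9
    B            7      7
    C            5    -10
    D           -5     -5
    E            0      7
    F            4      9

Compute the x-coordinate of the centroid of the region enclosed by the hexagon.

Apply Gauss's area formula. First the cross-terms c_i = x_i·y_{i+1} − x_{i+1}·y_i:
  -7, -105, -75, -35, -28, -36  ⇒  2A = -286, A = -143.
Then Σ (x_i + x_{i+1})·c_i = -1734, so x̄ = -1734 / (6·(-143)) = 289/143.

289/143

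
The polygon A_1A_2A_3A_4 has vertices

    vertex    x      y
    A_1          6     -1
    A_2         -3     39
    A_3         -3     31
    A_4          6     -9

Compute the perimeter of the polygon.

98

|A_1A_2| = √((-9)² + (40)²) = √1681 = 41
|A_2A_3| = √((0)² + (-8)²) = √64 = 8
|A_3A_4| = √((9)² + (-40)²) = √1681 = 41
|A_4A_1| = √((0)² + (8)²) = √64 = 8
Perimeter = 41 + 8 + 41 + 8 = 98.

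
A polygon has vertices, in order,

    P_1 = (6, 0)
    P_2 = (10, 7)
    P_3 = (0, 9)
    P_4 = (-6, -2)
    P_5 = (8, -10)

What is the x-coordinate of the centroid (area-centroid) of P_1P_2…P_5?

Apply Gauss's area formula. First the cross-terms c_i = x_i·y_{i+1} − x_{i+1}·y_i:
  42, 90, 54, 76, 60  ⇒  2A = 322, A = 161.
Then Σ (x_i + x_{i+1})·c_i = 2240, so x̄ = 2240 / (6·161) = 160/69.

160/69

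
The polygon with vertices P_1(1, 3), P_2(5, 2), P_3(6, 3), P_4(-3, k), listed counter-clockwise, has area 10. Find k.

6

The doubled signed area Σ (x_i y_{i+1} − x_{i+1} y_i) is linear in k.
With k=0 it equals -10; the coefficient of k is 5 (from the two edges through P_4).
So 5·k + -10 = 2·10 = 20 ⇒ k = 6.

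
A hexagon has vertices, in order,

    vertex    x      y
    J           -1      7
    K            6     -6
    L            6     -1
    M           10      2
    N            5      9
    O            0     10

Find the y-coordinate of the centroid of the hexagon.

Apply the surveyor's formula. First the cross-terms c_i = x_i·y_{i+1} − x_{i+1}·y_i:
  -36, 30, 22, 80, 50, 10  ⇒  2A = 156, A = 78.
Then Σ (y_i + y_{i+1})·c_i = 1776, so ȳ = 1776 / (6·78) = 148/39.

148/39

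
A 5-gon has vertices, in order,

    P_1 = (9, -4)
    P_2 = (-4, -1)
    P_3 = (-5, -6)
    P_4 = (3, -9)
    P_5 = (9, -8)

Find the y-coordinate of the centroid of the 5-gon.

Apply the surveyor's formula. First the cross-terms c_i = x_i·y_{i+1} − x_{i+1}·y_i:
  -25, 19, 63, 57, 36  ⇒  2A = 150, A = 75.
Then Σ (y_i + y_{i+1})·c_i = -2354, so ȳ = -2354 / (6·75) = -1177/225.

-1177/225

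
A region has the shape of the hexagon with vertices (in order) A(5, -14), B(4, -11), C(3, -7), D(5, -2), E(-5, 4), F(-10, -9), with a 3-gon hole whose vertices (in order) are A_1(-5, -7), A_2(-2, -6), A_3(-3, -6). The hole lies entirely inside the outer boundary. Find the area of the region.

Outer boundary:
Apply Gauss's area formula: 2A = Σ (x_i·y_{i+1} − x_{i+1}·y_i), indices taken mod 6.
Σ = (1) + (5) + (29) + (10) + (85) + (185) = 315
Area = |Σ|/2 = 157.5.
Hole:
Apply the surveyor's formula: 2A = Σ (x_i·y_{i+1} − x_{i+1}·y_i), indices taken mod 3.
A_1→A_2: (-5)(-6) − (-2)(-7) = 16
A_2→A_3: (-2)(-6) − (-3)(-6) = -6
A_3→A_1: (-3)(-7) − (-5)(-6) = -9
Σ = 1
Area = |Σ|/2 = 0.5.
Net area = 157.5 − 0.5 = 157.

157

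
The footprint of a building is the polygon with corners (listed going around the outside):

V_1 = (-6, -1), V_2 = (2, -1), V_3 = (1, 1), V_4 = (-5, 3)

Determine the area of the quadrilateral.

Apply the shoelace (surveyor's) formula: 2A = Σ (x_i·y_{i+1} − x_{i+1}·y_i), indices taken mod 4.
Cross-terms: 8, 3, 8, 23  ⇒  Σ = 42
Area = |Σ|/2 = 21.

21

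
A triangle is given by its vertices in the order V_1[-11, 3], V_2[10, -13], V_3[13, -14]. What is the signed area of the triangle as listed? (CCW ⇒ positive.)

Apply the surveyor's formula: 2A = Σ (x_i·y_{i+1} − x_{i+1}·y_i), indices taken mod 3.
Σ = (113) + (29) + (-115) = 27
Signed area = Σ/2 = 13.5 (positive ⇒ counter-clockwise traversal).

13.5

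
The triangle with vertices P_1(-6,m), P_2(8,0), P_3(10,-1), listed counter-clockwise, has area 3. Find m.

10

The doubled signed area Σ (x_i y_{i+1} − x_{i+1} y_i) is linear in m.
With m=0 it equals -14; the coefficient of m is 2 (from the two edges through P_1).
So 2·m + -14 = 2·3 = 6 ⇒ m = 10.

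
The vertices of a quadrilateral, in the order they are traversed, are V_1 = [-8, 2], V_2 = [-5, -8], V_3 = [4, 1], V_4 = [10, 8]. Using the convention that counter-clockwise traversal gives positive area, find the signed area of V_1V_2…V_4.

V_1→V_2: (-8)(-8) − (-5)(2) = 74
V_2→V_3: (-5)(1) − (4)(-8) = 27
V_3→V_4: (4)(8) − (10)(1) = 22
V_4→V_1: (10)(2) − (-8)(8) = 84
Σ = 207
Signed area = Σ/2 = 103.5 (positive ⇒ counter-clockwise traversal).

103.5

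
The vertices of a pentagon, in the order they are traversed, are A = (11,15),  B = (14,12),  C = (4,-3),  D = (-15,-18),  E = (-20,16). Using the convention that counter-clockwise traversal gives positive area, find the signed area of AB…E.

-680.5

Σ = (-78) + (-90) + (-117) + (-600) + (-476) = -1361
Signed area = Σ/2 = -680.5 (negative ⇒ clockwise traversal).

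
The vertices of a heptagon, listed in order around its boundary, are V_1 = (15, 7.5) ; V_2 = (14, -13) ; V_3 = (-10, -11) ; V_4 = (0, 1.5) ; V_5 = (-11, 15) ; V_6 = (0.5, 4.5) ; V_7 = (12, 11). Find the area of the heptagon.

V_1→V_2: (15)(-13) − (14)(7.5) = -300
V_2→V_3: (14)(-11) − (-10)(-13) = -284
V_3→V_4: (-10)(1.5) − (0)(-11) = -15
V_4→V_5: (0)(15) − (-11)(1.5) = 16.5
V_5→V_6: (-11)(4.5) − (0.5)(15) = -57
V_6→V_7: (0.5)(11) − (12)(4.5) = -48.5
V_7→V_1: (12)(7.5) − (15)(11) = -75
Σ = -763
Area = |Σ|/2 = 381.5.

381.5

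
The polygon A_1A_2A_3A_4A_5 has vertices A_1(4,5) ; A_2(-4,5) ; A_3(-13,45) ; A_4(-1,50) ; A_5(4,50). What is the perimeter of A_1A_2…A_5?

|A_1A_2| = √((-8)² + (0)²) = √64 = 8
|A_2A_3| = √((-9)² + (40)²) = √1681 = 41
|A_3A_4| = √((12)² + (5)²) = √169 = 13
|A_4A_5| = √((5)² + (0)²) = √25 = 5
|A_5A_1| = √((0)² + (-45)²) = √2025 = 45
Perimeter = 8 + 41 + 13 + 5 + 45 = 112.

112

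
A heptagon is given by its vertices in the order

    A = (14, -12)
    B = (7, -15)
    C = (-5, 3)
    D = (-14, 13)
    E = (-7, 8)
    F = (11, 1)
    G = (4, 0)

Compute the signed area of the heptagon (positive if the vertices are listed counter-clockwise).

Σ = (-126) + (-54) + (-23) + (-21) + (-95) + (-4) + (-48) = -371
Signed area = Σ/2 = -185.5 (negative ⇒ clockwise traversal).

-185.5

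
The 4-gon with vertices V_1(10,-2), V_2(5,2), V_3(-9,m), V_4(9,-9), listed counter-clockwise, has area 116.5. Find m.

The doubled signed area Σ (x_i y_{i+1} − x_{i+1} y_i) is linear in m.
With m=0 it equals 201; the coefficient of m is -4 (from the two edges through V_3).
So -4·m + 201 = 2·116.5 = 233 ⇒ m = -8.

-8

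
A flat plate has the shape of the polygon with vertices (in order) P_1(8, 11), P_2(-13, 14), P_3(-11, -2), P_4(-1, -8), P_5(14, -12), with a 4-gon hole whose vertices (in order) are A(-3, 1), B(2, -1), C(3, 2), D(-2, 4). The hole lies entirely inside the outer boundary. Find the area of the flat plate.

430.5

Outer boundary:
P_1→P_2: (8)(14) − (-13)(11) = 255
P_2→P_3: (-13)(-2) − (-11)(14) = 180
P_3→P_4: (-11)(-8) − (-1)(-2) = 86
P_4→P_5: (-1)(-12) − (14)(-8) = 124
P_5→P_1: (14)(11) − (8)(-12) = 250
Σ = 895
Area = |Σ|/2 = 447.5.
Hole:
Σ = (1) + (7) + (16) + (10) = 34
Area = |Σ|/2 = 17.
Net area = 447.5 − 17 = 430.5.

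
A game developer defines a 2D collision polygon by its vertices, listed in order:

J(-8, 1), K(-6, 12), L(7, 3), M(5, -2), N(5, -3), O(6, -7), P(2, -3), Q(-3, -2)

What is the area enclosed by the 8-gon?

Apply the shoelace (surveyor's) formula: 2A = Σ (x_i·y_{i+1} − x_{i+1}·y_i), indices taken mod 8.
Σ = (-90) + (-102) + (-29) + (-5) + (-17) + (-4) + (-13) + (-19) = -279
Area = |Σ|/2 = 139.5.

139.5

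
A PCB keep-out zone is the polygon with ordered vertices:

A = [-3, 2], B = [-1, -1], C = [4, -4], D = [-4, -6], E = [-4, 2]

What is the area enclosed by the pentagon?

Apply the surveyor's formula: 2A = Σ (x_i·y_{i+1} − x_{i+1}·y_i), indices taken mod 5.
A→B: (-3)(-1) − (-1)(2) = 5
B→C: (-1)(-4) − (4)(-1) = 8
C→D: (4)(-6) − (-4)(-4) = -40
D→E: (-4)(2) − (-4)(-6) = -32
E→A: (-4)(2) − (-3)(2) = -2
Σ = -61
Area = |Σ|/2 = 30.5.

30.5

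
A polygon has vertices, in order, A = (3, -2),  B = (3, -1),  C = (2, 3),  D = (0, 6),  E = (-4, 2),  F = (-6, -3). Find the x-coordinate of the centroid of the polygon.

-302/285

Apply Gauss's area formula. First the cross-terms c_i = x_i·y_{i+1} − x_{i+1}·y_i:
  3, 11, 12, 24, 24, 21  ⇒  2A = 95, A = 47.5.
Then Σ (x_i + x_{i+1})·c_i = -302, so x̄ = -302 / (6·47.5) = -302/285.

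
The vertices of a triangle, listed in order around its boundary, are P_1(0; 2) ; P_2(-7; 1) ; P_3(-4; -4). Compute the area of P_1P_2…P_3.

19

Σ = (14) + (32) + (-8) = 38
Area = |Σ|/2 = 19.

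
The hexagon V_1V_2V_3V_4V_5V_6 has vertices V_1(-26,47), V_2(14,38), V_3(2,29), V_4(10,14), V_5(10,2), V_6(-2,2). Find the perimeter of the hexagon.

148

|V_1V_2| = √((40)² + (-9)²) = √1681 = 41
|V_2V_3| = √((-12)² + (-9)²) = √225 = 15
|V_3V_4| = √((8)² + (-15)²) = √289 = 17
|V_4V_5| = √((0)² + (-12)²) = √144 = 12
|V_5V_6| = √((-12)² + (0)²) = √144 = 12
|V_6V_1| = √((-24)² + (45)²) = √2601 = 51
Perimeter = 41 + 15 + 17 + 12 + 12 + 51 = 148.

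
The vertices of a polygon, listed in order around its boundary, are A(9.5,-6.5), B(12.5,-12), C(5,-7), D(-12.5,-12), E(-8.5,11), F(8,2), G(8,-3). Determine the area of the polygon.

Apply the shoelace formula: 2A = Σ (x_i·y_{i+1} − x_{i+1}·y_i), indices taken mod 7.
Σ = (-32.75) + (-27.5) + (-147.5) + (-239.5) + (-105) + (-40) + (-23.5) = -615.75
Area = |Σ|/2 = 307.875.

307.875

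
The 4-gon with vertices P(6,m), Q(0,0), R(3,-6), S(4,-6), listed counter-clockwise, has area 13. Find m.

Write out the shoelace sum; only the two edges meeting at P involve m:
2·Area = [(4·m − 6·(-6)) + (6·0 − 0·m)] + 6
       = 4·m + 42 = 26
⇒ m = -4.

-4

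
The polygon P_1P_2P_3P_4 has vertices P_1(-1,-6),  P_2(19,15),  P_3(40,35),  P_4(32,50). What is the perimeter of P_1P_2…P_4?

140

|P_1P_2| = √((20)² + (21)²) = √841 = 29
|P_2P_3| = √((21)² + (20)²) = √841 = 29
|P_3P_4| = √((-8)² + (15)²) = √289 = 17
|P_4P_1| = √((-33)² + (-56)²) = √4225 = 65
Perimeter = 29 + 29 + 17 + 65 = 140.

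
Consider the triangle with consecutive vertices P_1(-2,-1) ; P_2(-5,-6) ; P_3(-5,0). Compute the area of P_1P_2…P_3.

P_1→P_2: (-2)(-6) − (-5)(-1) = 7
P_2→P_3: (-5)(0) − (-5)(-6) = -30
P_3→P_1: (-5)(-1) − (-2)(0) = 5
Σ = -18
Area = |Σ|/2 = 9.

9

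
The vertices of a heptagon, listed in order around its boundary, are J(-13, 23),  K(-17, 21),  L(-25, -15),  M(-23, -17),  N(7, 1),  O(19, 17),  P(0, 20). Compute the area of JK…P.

907

Apply Gauss's area formula: 2A = Σ (x_i·y_{i+1} − x_{i+1}·y_i), indices taken mod 7.
Cross-terms: 118, 780, 80, 96, 100, 380, 260  ⇒  Σ = 1814
Area = |Σ|/2 = 907.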